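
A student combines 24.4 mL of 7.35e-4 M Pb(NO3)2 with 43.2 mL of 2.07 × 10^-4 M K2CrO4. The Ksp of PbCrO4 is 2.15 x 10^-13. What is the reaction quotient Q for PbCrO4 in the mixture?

Total volume = 24.4 + 43.2 = 67.6 mL.
[Pb^2+] = 7.35 × 10^-4 × (24.4/67.6) = 2.653 x 10^-4 M
[CrO4^2-] = 2.07 × 10^-4 × (43.2/67.6) = 1.323 x 10^-4 M
PbCrO4(s) ⇌ Pb^2+(aq) + CrO4^2-(aq), so Q = [Pb^2+][CrO4^2-]
Q = (2.653 × 10^-4)(1.323 × 10^-4) = 3.51 x 10^-8
Q > Ksp, so PbCrO4 will precipitate.

3.51 x 10^-8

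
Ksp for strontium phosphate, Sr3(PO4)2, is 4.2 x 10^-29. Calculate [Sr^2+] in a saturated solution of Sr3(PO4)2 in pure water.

Sr3(PO4)2(s) ⇌ 3 Sr^2+ + 2 PO4^3-
Ksp = [Sr^2+]^3[PO4^3-]^2
For each mole of Sr3(PO4)2 that dissolves: [Sr^2+] = 3s, [PO4^3-] = 2s.
So Ksp = (3s)^3 × (2s)^2 = 108s^5
s^5 = 4.2 x 10^-29 / 108, so s = 8.28 × 10^-7 M
[Sr^2+] = 3s = 2.5 × 10^-6 M

[Sr^2+] = 2.5 x 10^-6 M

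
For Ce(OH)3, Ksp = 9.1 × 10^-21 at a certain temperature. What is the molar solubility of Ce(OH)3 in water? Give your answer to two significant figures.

s ≈ 4.3 × 10^-6 M

Ce(OH)3(s) ⇌ Ce^3+(aq) + 3 OH^-(aq)
Ksp = [Ce^3+][OH^-]^3
If s mol/L of Ce(OH)3 dissolves, [Ce^3+] = s and [OH^-] = 3s.
So Ksp = s × (3s)^3 = 27s^4
Solving, s = (9.1 × 10^-21/27)^(1/4) = 4.3 × 10^-6 M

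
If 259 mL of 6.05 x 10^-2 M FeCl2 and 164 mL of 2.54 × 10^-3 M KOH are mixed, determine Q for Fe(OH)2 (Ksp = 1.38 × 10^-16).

Total volume = 259 + 164 = 423 mL.
[Fe^2+] = 6.05 × 10^-2 × (259/423) = 3.704 x 10^-2 M
[OH^-] = 2.54 x 10^-3 × (164/423) = 9.848 × 10^-4 M
Fe(OH)2(s) ⇌ Fe^2+ + 2 OH^-, so Q = [Fe^2+][OH^-]^2
Q = (3.704 x 10^-2)(9.848 × 10^-4)^2 = 3.59 × 10^-8
Q > Ksp, so Fe(OH)2 will precipitate.

Q = 3.59e-8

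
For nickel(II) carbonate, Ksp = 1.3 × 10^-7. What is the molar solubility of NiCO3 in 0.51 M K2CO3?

NiCO3(s) <=> Ni^2+(aq) + CO3^2-(aq)
Ksp = [Ni^2+][CO3^2-]
Let s = moles of NiCO3 that dissolve per litre. [Ni^2+] = s, [CO3^2-] = 0.51 + s ≈ 0.51 (Ksp is small, so little additional dissolves).
Ksp ≈ s × 0.51
s = 2.5 × 10^-7 M
Check: s = 2.5 × 10^-7 ≪ 0.51, so the approximation is valid.

s ≈ 2.5e-7 M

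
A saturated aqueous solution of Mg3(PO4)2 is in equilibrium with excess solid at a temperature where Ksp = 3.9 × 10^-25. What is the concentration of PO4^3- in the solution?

1.0 × 10^-5 M

Mg3(PO4)2(s) <=> 3 Mg^2+(aq) + 2 PO4^3-(aq)
Ksp = [Mg^2+]^3[PO4^3-]^2
Let s = molar solubility. Then [Mg^2+] = 3s and [PO4^3-] = 2s.
Substituting: Ksp = (3s)^3(2s)^2 = 108s^5
Solving, s = (3.9 × 10^-25/108)^(1/5) = 5.15 x 10^-6 M
[PO4^3-] = 2s = 1.0 × 10^-5 M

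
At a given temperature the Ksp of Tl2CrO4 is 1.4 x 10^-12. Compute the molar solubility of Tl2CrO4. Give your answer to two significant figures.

Tl2CrO4(s) <=> 2 Tl^+ + CrO4^2-
Ksp = [Tl^+]^2[CrO4^2-]
With molar solubility s: [Tl^+] = 2s, [CrO4^2-] = s.
So Ksp = (2s)^2 × s = 4s^3
Solving, s = (1.4 x 10^-12/4)^(1/3) = 7.0 × 10^-5 M

s ≈ 7.0 × 10^-5 M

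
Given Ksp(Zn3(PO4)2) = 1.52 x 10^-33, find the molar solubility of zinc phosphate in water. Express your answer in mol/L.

s ≈ 1.07e-7 M

Zn3(PO4)2(s) <=> 3 Zn^2+ + 2 PO4^3-
Ksp = [Zn^2+]^3[PO4^3-]^2
For each mole of Zn3(PO4)2 that dissolves: [Zn^2+] = 3s, [PO4^3-] = 2s.
Substituting: Ksp = (3s)^3(2s)^2 = 108s^5
s^5 = 1.52 x 10^-33 / 108, so s = 1.07 × 10^-7 M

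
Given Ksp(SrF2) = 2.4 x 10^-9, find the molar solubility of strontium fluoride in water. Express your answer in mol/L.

SrF2(s) ⇌ Sr^2+ + 2 F^-
Ksp = [Sr^2+][F^-]^2
For each mole of SrF2 that dissolves: [Sr^2+] = s, [F^-] = 2s.
Substituting: Ksp = s(2s)^2 = 4s^3
s^3 = 2.4 x 10^-9 / 4, so s = 8.4 × 10^-4 M

s = 8.4 × 10^-4 M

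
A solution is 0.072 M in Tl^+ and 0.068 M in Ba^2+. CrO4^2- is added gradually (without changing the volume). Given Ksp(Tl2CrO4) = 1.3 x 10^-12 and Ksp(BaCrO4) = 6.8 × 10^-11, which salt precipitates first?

Tl2CrO4

Precipitation of each salt starts when its ion product equals its Ksp.
For Tl2CrO4: 1.3 x 10^-12 = (0.072)^2 × [CrO4^2-]  ⇒  [CrO4^2-] = 2.5 × 10^-10 M.
For BaCrO4: 6.8 × 10^-11 = 0.068 × [CrO4^2-]  ⇒  [CrO4^2-] = 1.0 × 10^-9 M.
The salt with the lower threshold [CrO4^2-] precipitates first: Tl2CrO4.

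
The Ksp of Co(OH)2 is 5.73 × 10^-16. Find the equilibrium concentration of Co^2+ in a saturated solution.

Co(OH)2(s) ⇌ Co^2+(aq) + 2 OH^-(aq)
Ksp = [Co^2+][OH^-]^2
Let s = molar solubility. Then [Co^2+] = s and [OH^-] = 2s.
Ksp = s(2s)^2 = 4s^3
Solving, s = (5.73 × 10^-16/4)^(1/3) = 5.232 × 10^-6 M
[Co^2+] = s = 5.23 x 10^-6 M

5.23e-6 M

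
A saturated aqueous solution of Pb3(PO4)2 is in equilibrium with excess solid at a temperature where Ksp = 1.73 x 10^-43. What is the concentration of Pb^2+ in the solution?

Pb3(PO4)2(s) ⇌ 3 Pb^2+ + 2 PO4^3-
Ksp = [Pb^2+]^3[PO4^3-]^2
Let s = molar solubility. Then [Pb^2+] = 3s and [PO4^3-] = 2s.
Substituting: Ksp = (3s)^3(2s)^2 = 108s^5
s^5 = 1.73 x 10^-43 / 108, so s = 1.099 × 10^-9 M
[Pb^2+] = 3s = 3.30 × 10^-9 M

[Pb^2+] = 3.30e-9 M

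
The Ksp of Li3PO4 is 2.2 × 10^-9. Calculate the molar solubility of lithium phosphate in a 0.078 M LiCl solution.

Li3PO4(s) ⇌ 3 Li^+ + PO4^3-
Ksp = [Li^+]^3[PO4^3-]
If s mol/L dissolves here, [Li^+] = 0.078 + 3s ≈ 0.078, [PO4^3-] = s (since Li^+ from LiCl dominates).
Ksp ≈ (0.078)^3 × s
s = 4.6 × 10^-6 M
Check: 3s = 1.4 × 10^-5 ≪ 0.078, so the approximation is valid.

s ≈ 4.6e-6 M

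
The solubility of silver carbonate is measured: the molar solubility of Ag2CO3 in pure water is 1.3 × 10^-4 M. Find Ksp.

Ag2CO3(s) ⇌ 2 Ag^+ + CO3^2-
With molar solubility s: [Ag^+] = 2s, [CO3^2-] = s.
Ksp = [Ag^+]^2[CO3^2-]
So Ksp = (2s)^2 × s = 4s^3
With s = 1.3 × 10^-4: Ksp = 8.8 × 10^-12

Ksp ≈ 8.8 × 10^-12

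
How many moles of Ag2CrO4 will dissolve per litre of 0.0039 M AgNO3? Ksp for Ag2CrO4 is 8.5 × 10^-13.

Ag2CrO4(s) ⇌ 2 Ag^+ + CrO4^2-
Ksp = [Ag^+]^2[CrO4^2-]
Let s be the molar solubility in this solution. [Ag^+] = 0.0039 + 2s ≈ 0.0039, [CrO4^2-] = s (Ksp is small, so little additional dissolves).
Ksp ≈ (0.0039)^2 × s
s = 5.6 × 10^-8 M
Check: 2s = 1.1 x 10^-7 ≪ 0.0039, so the approximation is valid.

s = 5.6e-8 M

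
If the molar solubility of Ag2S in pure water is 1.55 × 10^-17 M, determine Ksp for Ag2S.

Ag2S(s) ⇌ 2 Ag^+ + S^2-
With molar solubility s: [Ag^+] = 2s, [S^2-] = s.
Ksp = [Ag^+]^2[S^2-]
Substituting: Ksp = (2s)^2s = 4s^3
Ksp = 4 × (1.55 × 10^-17)^3 = 1.49 x 10^-50

Ksp ≈ 1.49e-50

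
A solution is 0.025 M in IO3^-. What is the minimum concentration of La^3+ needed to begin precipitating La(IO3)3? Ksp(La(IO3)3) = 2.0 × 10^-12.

La(IO3)3(s) <=> La^3+ + 3 IO3^-
Ksp = [La^3+][IO3^-]^3
Precipitation begins when Q = Ksp. With [IO3^-] = 0.025 M:
2.0 × 10^-12 = (0.025)^3 × [La^3+]
[La^3+] = (2.0 × 10^-12 / 1.56 × 10^-5) = 1.3 × 10^-7 M

[La^3+] = 1.3 x 10^-7 M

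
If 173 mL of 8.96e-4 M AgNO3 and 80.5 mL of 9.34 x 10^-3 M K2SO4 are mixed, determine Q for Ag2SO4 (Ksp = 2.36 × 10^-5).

1.11e-9

Total volume = 173 + 80.5 = 253.5 mL.
[Ag^+] = 8.96 × 10^-4 × (173/253.5) = 6.115 × 10^-4 M
[SO4^2-] = 9.34 × 10^-3 × (80.5/253.5) = 2.966 × 10^-3 M
Ag2SO4(s) <=> 2 Ag^+ + SO4^2-, so Q = [Ag^+]^2[SO4^2-]
Q = (6.115 × 10^-4)^2(2.966 x 10^-3) = 1.11 x 10^-9
Q < Ksp, so no precipitate of Ag2SO4 forms.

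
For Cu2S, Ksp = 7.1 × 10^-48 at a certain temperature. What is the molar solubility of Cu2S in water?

1.2e-16 M

Cu2S(s) <=> 2 Cu^+ + S^2-
Ksp = [Cu^+]^2[S^2-]
If s mol/L of Cu2S dissolves, [Cu^+] = 2s and [S^2-] = s.
Substituting: Ksp = (2s)^2s = 4s^3
s = (7.1 × 10^-48 / 4)^(1/3) = 1.2 × 10^-16 M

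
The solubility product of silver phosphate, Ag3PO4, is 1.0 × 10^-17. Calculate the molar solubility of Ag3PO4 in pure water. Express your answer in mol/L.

Ag3PO4(s) ⇌ 3 Ag^+ + PO4^3-
Ksp = [Ag^+]^3[PO4^3-]
With molar solubility s: [Ag^+] = 3s, [PO4^3-] = s.
Ksp = (3s)^3s = 27s^4
s = (1.0 × 10^-17 / 27)^(1/4) = 2.5 × 10^-5 M

s ≈ 2.5e-5 M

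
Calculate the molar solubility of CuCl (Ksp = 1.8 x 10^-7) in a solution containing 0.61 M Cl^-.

s ≈ 3.0 × 10^-7 M

CuCl(s) ⇌ Cu^+(aq) + Cl^-(aq)
Ksp = [Cu^+][Cl^-]
Let s be the molar solubility in this solution. [Cu^+] = s, [Cl^-] = 0.61 + s ≈ 0.61 (since the Cl^- already present dominates).
Ksp ≈ s × 0.61
s = 3.0 × 10^-7 M
Check: s = 3.0 × 10^-7 ≪ 0.61, so the approximation is valid.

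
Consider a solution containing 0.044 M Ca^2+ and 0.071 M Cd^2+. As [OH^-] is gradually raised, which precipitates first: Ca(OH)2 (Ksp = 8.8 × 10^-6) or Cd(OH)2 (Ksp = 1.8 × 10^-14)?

Cd(OH)2

Each salt begins to precipitate when Q = Ksp, i.e. when [OH^-] reaches its threshold.
For Ca(OH)2: 8.8 × 10^-6 = 0.044 × [OH^-]^2  ⇒  [OH^-] = 1.4 x 10^-2 M.
For Cd(OH)2: 1.8 × 10^-14 = 0.071 × [OH^-]^2  ⇒  [OH^-] = 5.0 × 10^-7 M.
The salt with the lower threshold [OH^-] precipitates first: Cd(OH)2.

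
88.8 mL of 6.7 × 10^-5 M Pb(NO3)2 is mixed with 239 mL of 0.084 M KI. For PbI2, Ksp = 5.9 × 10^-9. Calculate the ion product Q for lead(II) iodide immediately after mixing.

6.8 x 10^-8

Total volume = 88.8 + 239 = 327.8 mL.
[Pb^2+] = 6.7 × 10^-5 × (88.8/327.8) = 1.82 × 10^-5 M
[I^-] = 8.4 × 10^-2 × (239/327.8) = 6.12 x 10^-2 M
PbI2(s) ⇌ Pb^2+ + 2 I^-, so Q = [Pb^2+][I^-]^2
Q = (1.82 x 10^-5)(6.12 × 10^-2)^2 = 6.8 × 10^-8
Q > Ksp, so PbI2 will precipitate.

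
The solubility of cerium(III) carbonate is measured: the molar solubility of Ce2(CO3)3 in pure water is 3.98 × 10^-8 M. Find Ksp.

Ce2(CO3)3(s) ⇌ 2 Ce^3+ + 3 CO3^2-
For each mole of Ce2(CO3)3 that dissolves: [Ce^3+] = 2s, [CO3^2-] = 3s.
Ksp = [Ce^3+]^2[CO3^2-]^3
Substituting: Ksp = (2s)^2(3s)^3 = 108s^5
With s = 3.98 × 10^-8: Ksp = 1.08 × 10^-35

Ksp ≈ 1.08 x 10^-35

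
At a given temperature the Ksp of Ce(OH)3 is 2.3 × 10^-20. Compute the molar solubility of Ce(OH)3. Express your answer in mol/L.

s = 5.4e-6 M

Ce(OH)3(s) ⇌ Ce^3+(aq) + 3 OH^-(aq)
Ksp = [Ce^3+][OH^-]^3
If s mol/L of Ce(OH)3 dissolves, [Ce^3+] = s and [OH^-] = 3s.
Ksp = s(3s)^3 = 27s^4
Solving, s = (2.3 × 10^-20/27)^(1/4) = 5.4 × 10^-6 M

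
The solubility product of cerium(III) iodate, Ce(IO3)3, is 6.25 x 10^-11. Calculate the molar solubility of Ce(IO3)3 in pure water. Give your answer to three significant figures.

s ≈ 1.23 x 10^-3 M

Ce(IO3)3(s) ⇌ Ce^3+(aq) + 3 IO3^-(aq)
Ksp = [Ce^3+][IO3^-]^3
If s mol/L of Ce(IO3)3 dissolves, [Ce^3+] = s and [IO3^-] = 3s.
So Ksp = s × (3s)^3 = 27s^4
Solving, s = (6.25 x 10^-11/27)^(1/4) = 1.23 x 10^-3 M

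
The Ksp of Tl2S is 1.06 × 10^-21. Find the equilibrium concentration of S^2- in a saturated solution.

[S^2-] = 6.42e-8 M

Tl2S(s) ⇌ 2 Tl^+(aq) + S^2-(aq)
Ksp = [Tl^+]^2[S^2-]
For each mole of Tl2S that dissolves: [Tl^+] = 2s, [S^2-] = s.
Ksp = (2s)^2s = 4s^3
s = (1.06 × 10^-21 / 4)^(1/3) = 6.423 x 10^-8 M
[S^2-] = s = 6.42 × 10^-8 M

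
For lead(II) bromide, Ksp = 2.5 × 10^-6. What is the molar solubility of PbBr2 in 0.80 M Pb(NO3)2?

8.8 × 10^-4 M

PbBr2(s) ⇌ Pb^2+(aq) + 2 Br^-(aq)
Ksp = [Pb^2+][Br^-]^2
Let s be the molar solubility in this solution. [Pb^2+] = 0.80 + s ≈ 0.80, [Br^-] = 2s (common-ion effect: Pb^2+ is already 0.80 M).
Ksp ≈ 0.80 × (2s)^2
s = 8.8 x 10^-4 M
Check: s = 8.8 x 10^-4 ≪ 0.80, so the approximation is valid.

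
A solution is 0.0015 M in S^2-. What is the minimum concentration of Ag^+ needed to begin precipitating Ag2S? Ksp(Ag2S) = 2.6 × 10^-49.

Ag2S(s) <=> 2 Ag^+ + S^2-
Ksp = [Ag^+]^2[S^2-]
Precipitation begins when Q = Ksp. With [S^2-] = 0.0015 M:
2.6 × 10^-49 = (0.0015) × [Ag^+]^2
[Ag^+] = (2.6 × 10^-49 / 1.5 x 10^-3)^(1/2) = 1.3 × 10^-23 M

[Ag^+] = 1.3 × 10^-23 M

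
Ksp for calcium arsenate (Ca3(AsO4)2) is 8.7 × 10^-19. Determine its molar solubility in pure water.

Ca3(AsO4)2(s) ⇌ 3 Ca^2+ + 2 AsO4^3-
Ksp = [Ca^2+]^3[AsO4^3-]^2
If s mol/L of Ca3(AsO4)2 dissolves, [Ca^2+] = 3s and [AsO4^3-] = 2s.
So Ksp = (3s)^3 × (2s)^2 = 108s^5
Solving, s = (8.7 × 10^-19/108)^(1/5) = 9.6 × 10^-5 M

s = 9.6e-5 M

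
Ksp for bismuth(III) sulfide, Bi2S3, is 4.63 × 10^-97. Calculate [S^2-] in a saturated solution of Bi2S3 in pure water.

[S^2-] = 6.36e-20 M

Bi2S3(s) ⇌ 2 Bi^3+(aq) + 3 S^2-(aq)
Ksp = [Bi^3+]^2[S^2-]^3
For each mole of Bi2S3 that dissolves: [Bi^3+] = 2s, [S^2-] = 3s.
So Ksp = (2s)^2 × (3s)^3 = 108s^5
s = (4.63 × 10^-97 / 108)^(1/5) = 2.120 x 10^-20 M
[S^2-] = 3s = 6.36 × 10^-20 M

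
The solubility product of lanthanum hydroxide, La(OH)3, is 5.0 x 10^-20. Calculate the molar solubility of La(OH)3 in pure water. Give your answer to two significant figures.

La(OH)3(s) ⇌ La^3+(aq) + 3 OH^-(aq)
Ksp = [La^3+][OH^-]^3
With molar solubility s: [La^3+] = s, [OH^-] = 3s.
So Ksp = s × (3s)^3 = 27s^4
s = (5.0 x 10^-20 / 27)^(1/4) = 6.6 × 10^-6 M

s = 6.6 × 10^-6 M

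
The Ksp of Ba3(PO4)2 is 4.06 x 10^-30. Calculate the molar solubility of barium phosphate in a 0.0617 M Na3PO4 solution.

Ba3(PO4)2(s) ⇌ 3 Ba^2+ + 2 PO4^3-
Ksp = [Ba^2+]^3[PO4^3-]^2
Let s be the molar solubility in this solution. [Ba^2+] = 3s, [PO4^3-] = 0.0617 + 2s ≈ 0.0617 (since PO4^3- from Na3PO4 dominates).
Ksp ≈ (3s)^3 × (0.0617)^2
s = 3.41 × 10^-10 M
Check: 2s = 6.8 x 10^-10 ≪ 0.0617, so the approximation is valid.

s = 3.41 × 10^-10 M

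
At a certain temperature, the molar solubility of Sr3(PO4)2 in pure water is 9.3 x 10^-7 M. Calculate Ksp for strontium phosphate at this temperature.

Sr3(PO4)2(s) ⇌ 3 Sr^2+(aq) + 2 PO4^3-(aq)
For each mole of Sr3(PO4)2 that dissolves: [Sr^2+] = 3s, [PO4^3-] = 2s.
Ksp = [Sr^2+]^3[PO4^3-]^2
Ksp = (3s)^3(2s)^2 = 108s^5
With s = 9.3 × 10^-7: Ksp = 7.5 × 10^-29

7.5 × 10^-29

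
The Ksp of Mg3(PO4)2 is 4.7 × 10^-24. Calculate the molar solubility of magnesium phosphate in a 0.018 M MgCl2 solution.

s ≈ 4.5 × 10^-10 M

Mg3(PO4)2(s) ⇌ 3 Mg^2+(aq) + 2 PO4^3-(aq)
Ksp = [Mg^2+]^3[PO4^3-]^2
Let s = moles of Mg3(PO4)2 that dissolve per litre. [Mg^2+] = 0.018 + 3s ≈ 0.018, [PO4^3-] = 2s (since Mg^2+ from MgCl2 dominates).
Ksp ≈ (0.018)^3 × (2s)^2
s = 4.5 × 10^-10 M
Check: 3s = 1.3 x 10^-9 ≪ 0.018, so the approximation is valid.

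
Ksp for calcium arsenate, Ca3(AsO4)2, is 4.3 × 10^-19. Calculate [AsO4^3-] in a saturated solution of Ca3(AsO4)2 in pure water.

Ca3(AsO4)2(s) ⇌ 3 Ca^2+(aq) + 2 AsO4^3-(aq)
Ksp = [Ca^2+]^3[AsO4^3-]^2
If s mol/L of Ca3(AsO4)2 dissolves, [Ca^2+] = 3s and [AsO4^3-] = 2s.
Ksp = (3s)^3(2s)^2 = 108s^5
s^5 = 4.3 × 10^-19 / 108, so s = 8.32 x 10^-5 M
[AsO4^3-] = 2s = 1.7 × 10^-4 M

1.7e-4 M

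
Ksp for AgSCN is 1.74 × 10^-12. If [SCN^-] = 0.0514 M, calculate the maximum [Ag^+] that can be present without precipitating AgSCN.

[Ag^+] = 3.39 × 10^-11 M

AgSCN(s) ⇌ Ag^+ + SCN^-
Ksp = [Ag^+][SCN^-]
Precipitation begins when Q = Ksp. With [SCN^-] = 0.0514 M:
1.74 × 10^-12 = (0.0514) × [Ag^+]
[Ag^+] = (1.74 × 10^-12 / 5.14 × 10^-2) = 3.39 × 10^-11 M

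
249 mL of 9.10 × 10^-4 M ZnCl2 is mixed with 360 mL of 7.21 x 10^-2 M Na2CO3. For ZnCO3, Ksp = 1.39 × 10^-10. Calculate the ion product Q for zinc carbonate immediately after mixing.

Total volume = 249 + 360 = 609 mL.
[Zn^2+] = 9.10 × 10^-4 × (249/609) = 3.721 × 10^-4 M
[CO3^2-] = 7.21 × 10^-2 × (360/609) = 4.262 × 10^-2 M
ZnCO3(s) <=> Zn^2+(aq) + CO3^2-(aq), so Q = [Zn^2+][CO3^2-]
Q = (3.721 × 10^-4)(4.262 × 10^-2) = 1.59 × 10^-5
Q > Ksp, so ZnCO3 will precipitate.

Q = 1.59 × 10^-5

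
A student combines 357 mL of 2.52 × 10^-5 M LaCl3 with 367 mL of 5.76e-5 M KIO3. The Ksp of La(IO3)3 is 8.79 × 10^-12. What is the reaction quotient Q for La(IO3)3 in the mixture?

Total volume = 357 + 367 = 724 mL.
[La^3+] = 2.52 x 10^-5 × (357/724) = 1.243 × 10^-5 M
[IO3^-] = 5.76 x 10^-5 × (367/724) = 2.920 × 10^-5 M
La(IO3)3(s) <=> La^3+(aq) + 3 IO3^-(aq), so Q = [La^3+][IO3^-]^3
Q = (1.243 × 10^-5)(2.920 × 10^-5)^3 = 3.09 x 10^-19
Q < Ksp, so no precipitate of La(IO3)3 forms.

3.09e-19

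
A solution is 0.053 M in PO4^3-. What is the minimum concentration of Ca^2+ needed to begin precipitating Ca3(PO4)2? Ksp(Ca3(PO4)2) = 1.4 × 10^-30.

[Ca^2+] ≈ 7.9 × 10^-10 M

Ca3(PO4)2(s) ⇌ 3 Ca^2+(aq) + 2 PO4^3-(aq)
Ksp = [Ca^2+]^3[PO4^3-]^2
Precipitation begins when Q = Ksp. With [PO4^3-] = 0.053 M:
1.4 × 10^-30 = (0.053)^2 × [Ca^2+]^3
[Ca^2+] = (1.4 × 10^-30 / 2.81 × 10^-3)^(1/3) = 7.9 × 10^-10 M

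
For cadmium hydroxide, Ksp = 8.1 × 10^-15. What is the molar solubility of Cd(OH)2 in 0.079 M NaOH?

Cd(OH)2(s) <=> Cd^2+(aq) + 2 OH^-(aq)
Ksp = [Cd^2+][OH^-]^2
If s mol/L dissolves here, [Cd^2+] = s, [OH^-] = 0.079 + 2s ≈ 0.079 (common-ion effect: OH^- is already 0.079 M).
Ksp ≈ s × (0.079)^2
s = 1.3 x 10^-12 M
Check: 2s = 2.6 x 10^-12 ≪ 0.079, so the approximation is valid.

s = 1.3 × 10^-12 M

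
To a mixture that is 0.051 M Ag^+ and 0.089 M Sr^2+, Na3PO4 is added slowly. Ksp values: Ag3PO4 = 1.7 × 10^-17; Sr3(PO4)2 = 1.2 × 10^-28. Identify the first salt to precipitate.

Ag3PO4

Precipitation of each salt starts when its ion product equals its Ksp.
For Ag3PO4: 1.7 × 10^-17 = (0.051)^3 × [PO4^3-]  ⇒  [PO4^3-] = 1.3 x 10^-13 M.
For Sr3(PO4)2: 1.2 × 10^-28 = (0.089)^3 × [PO4^3-]^2  ⇒  [PO4^3-] = 4.1 × 10^-13 M.
The salt with the lower threshold [PO4^3-] precipitates first: Ag3PO4.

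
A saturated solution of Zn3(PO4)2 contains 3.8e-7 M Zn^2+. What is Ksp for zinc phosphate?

Ksp = 3.5 × 10^-33

Zn3(PO4)2(s) ⇌ 3 Zn^2+(aq) + 2 PO4^3-(aq)
Stoichiometry gives [PO4^3-] = (2/3)[Zn^2+] = 2.53 x 10^-7 M.
Ksp = [Zn^2+]^3[PO4^3-]^2
Ksp = (3.8 × 10^-7)^3 × (2.53 x 10^-7)^2 = 3.5 x 10^-33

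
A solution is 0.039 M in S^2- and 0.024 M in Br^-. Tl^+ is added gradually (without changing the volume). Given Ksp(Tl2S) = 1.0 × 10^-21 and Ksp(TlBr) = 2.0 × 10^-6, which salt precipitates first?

Tl2S

Each salt begins to precipitate when Q = Ksp, i.e. when [Tl^+] reaches its threshold.
For Tl2S: 1.0 × 10^-21 = 0.039 × [Tl^+]^2  ⇒  [Tl^+] = 1.6 x 10^-10 M.
For TlBr: 2.0 × 10^-6 = 0.024 × [Tl^+]  ⇒  [Tl^+] = 8.3 × 10^-5 M.
The salt with the lower threshold [Tl^+] precipitates first: Tl2S.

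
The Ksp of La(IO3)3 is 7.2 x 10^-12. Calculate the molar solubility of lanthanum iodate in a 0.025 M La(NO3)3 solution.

s = 2.2e-4 M

La(IO3)3(s) ⇌ La^3+ + 3 IO3^-
Ksp = [La^3+][IO3^-]^3
If s mol/L dissolves here, [La^3+] = 0.025 + s ≈ 0.025, [IO3^-] = 3s (common-ion effect: La^3+ is already 0.025 M).
Ksp ≈ 0.025 × (3s)^3
s = 2.2 × 10^-4 M
Check: s = 2.2 x 10^-4 ≪ 0.025, so the approximation is valid.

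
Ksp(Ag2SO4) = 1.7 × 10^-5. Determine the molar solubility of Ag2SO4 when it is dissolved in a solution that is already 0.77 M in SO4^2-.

s = 2.3 × 10^-3 M

Ag2SO4(s) ⇌ 2 Ag^+(aq) + SO4^2-(aq)
Ksp = [Ag^+]^2[SO4^2-]
Let s be the molar solubility in this solution. [Ag^+] = 2s, [SO4^2-] = 0.77 + s ≈ 0.77 (Ksp is small, so little additional dissolves).
Ksp ≈ (2s)^2 × 0.77
s = 2.3 × 10^-3 M
Check: s = 2.3 × 10^-3 ≪ 0.77, so the approximation is valid.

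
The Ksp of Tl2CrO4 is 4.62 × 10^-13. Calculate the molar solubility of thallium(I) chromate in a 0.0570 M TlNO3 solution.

Tl2CrO4(s) ⇌ 2 Tl^+ + CrO4^2-
Ksp = [Tl^+]^2[CrO4^2-]
If s mol/L dissolves here, [Tl^+] = 0.0570 + 2s ≈ 0.0570, [CrO4^2-] = s (since Tl^+ from TlNO3 dominates).
Ksp ≈ (0.0570)^2 × s
s = 1.42 × 10^-10 M
Check: 2s = 2.8 x 10^-10 ≪ 0.0570, so the approximation is valid.

1.42e-10 M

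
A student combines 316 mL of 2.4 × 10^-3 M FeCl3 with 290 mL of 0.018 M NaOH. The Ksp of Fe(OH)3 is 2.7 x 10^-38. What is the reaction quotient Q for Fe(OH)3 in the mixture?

Total volume = 316 + 290 = 606 mL.
[Fe^3+] = 2.4 × 10^-3 × (316/606) = 1.25 × 10^-3 M
[OH^-] = 1.8 x 10^-2 × (290/606) = 8.61 × 10^-3 M
Fe(OH)3(s) ⇌ Fe^3+(aq) + 3 OH^-(aq), so Q = [Fe^3+][OH^-]^3
Q = (1.25 × 10^-3)(8.61 × 10^-3)^3 = 8.0 × 10^-10
Q > Ksp, so Fe(OH)3 will precipitate.

8.0 × 10^-10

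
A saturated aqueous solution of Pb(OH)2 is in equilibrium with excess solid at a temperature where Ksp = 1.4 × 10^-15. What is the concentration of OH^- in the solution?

Pb(OH)2(s) <=> Pb^2+(aq) + 2 OH^-(aq)
Ksp = [Pb^2+][OH^-]^2
With molar solubility s: [Pb^2+] = s, [OH^-] = 2s.
Ksp = s(2s)^2 = 4s^3
s^3 = 1.4 × 10^-15 / 4, so s = 7.05 × 10^-6 M
[OH^-] = 2s = 1.4 x 10^-5 M

[OH^-] ≈ 1.4 × 10^-5 M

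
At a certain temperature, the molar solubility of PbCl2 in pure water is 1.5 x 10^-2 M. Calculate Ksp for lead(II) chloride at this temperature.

PbCl2(s) ⇌ Pb^2+ + 2 Cl^-
With molar solubility s: [Pb^2+] = s, [Cl^-] = 2s.
Ksp = [Pb^2+][Cl^-]^2
Substituting: Ksp = s(2s)^2 = 4s^3
Ksp = 4 × (1.5 × 10^-2)^3 = 1.4 × 10^-5

Ksp = 1.4 x 10^-5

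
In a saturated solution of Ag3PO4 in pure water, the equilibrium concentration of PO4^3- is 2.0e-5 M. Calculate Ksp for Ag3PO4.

Ag3PO4(s) ⇌ 3 Ag^+(aq) + PO4^3-(aq)
Stoichiometry gives [Ag^+] = (3/1)[PO4^3-] = 6.00 × 10^-5 M.
Ksp = [Ag^+]^3[PO4^3-]
Ksp = (6.00 x 10^-5)^3 × 2.0 × 10^-5 = 4.3 × 10^-18

4.3 × 10^-18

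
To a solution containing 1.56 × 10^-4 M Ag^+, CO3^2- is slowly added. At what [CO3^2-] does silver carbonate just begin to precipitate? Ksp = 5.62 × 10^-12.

Ag2CO3(s) ⇌ 2 Ag^+(aq) + CO3^2-(aq)
Ksp = [Ag^+]^2[CO3^2-]
Precipitation begins when Q = Ksp. With [Ag^+] = 1.56 × 10^-4 M:
5.62 × 10^-12 = (1.56 × 10^-4)^2 × [CO3^2-]
[CO3^2-] = (5.62 × 10^-12 / 2.434 × 10^-8) = 2.31 x 10^-4 M

[CO3^2-] = 2.31e-4 M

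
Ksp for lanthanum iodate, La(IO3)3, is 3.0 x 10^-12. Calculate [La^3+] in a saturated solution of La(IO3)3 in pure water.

[La^3+] = 5.8 × 10^-4 M

La(IO3)3(s) ⇌ La^3+ + 3 IO3^-
Ksp = [La^3+][IO3^-]^3
With molar solubility s: [La^3+] = s, [IO3^-] = 3s.
Substituting: Ksp = s(3s)^3 = 27s^4
s^4 = 3.0 x 10^-12 / 27, so s = 5.77 × 10^-4 M
[La^3+] = s = 5.8 × 10^-4 M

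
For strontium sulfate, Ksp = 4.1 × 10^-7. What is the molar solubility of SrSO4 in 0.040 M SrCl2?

1.0 x 10^-5 M

SrSO4(s) ⇌ Sr^2+(aq) + SO4^2-(aq)
Ksp = [Sr^2+][SO4^2-]
Let s be the molar solubility in this solution. [Sr^2+] = 0.040 + s ≈ 0.040, [SO4^2-] = s (since Sr^2+ from SrCl2 dominates).
Ksp ≈ 0.040 × s
s = 1.0 × 10^-5 M
Check: s = 1.0 × 10^-5 ≪ 0.040, so the approximation is valid.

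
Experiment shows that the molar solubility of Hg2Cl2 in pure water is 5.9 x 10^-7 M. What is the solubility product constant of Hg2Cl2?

Hg2Cl2(s) ⇌ Hg2^2+(aq) + 2 Cl^-(aq)
Let s = molar solubility. Then [Hg2^2+] = s and [Cl^-] = 2s.
Ksp = [Hg2^2+][Cl^-]^2
So Ksp = s × (2s)^2 = 4s^3
Ksp = 4 × (5.9 x 10^-7)^3 = 8.2 x 10^-19

8.2 × 10^-19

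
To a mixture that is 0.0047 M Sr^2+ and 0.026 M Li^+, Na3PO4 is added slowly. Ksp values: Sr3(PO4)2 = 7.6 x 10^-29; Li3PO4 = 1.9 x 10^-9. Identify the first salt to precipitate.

Each salt begins to precipitate when Q = Ksp, i.e. when [PO4^3-] reaches its threshold.
For Sr3(PO4)2: 7.6 x 10^-29 = (0.0047)^3 × [PO4^3-]^2  ⇒  [PO4^3-] = 2.7 × 10^-11 M.
For Li3PO4: 1.9 x 10^-9 = (0.026)^3 × [PO4^3-]  ⇒  [PO4^3-] = 1.1 × 10^-4 M.
The salt with the lower threshold [PO4^3-] precipitates first: Sr3(PO4)2.

Sr3(PO4)2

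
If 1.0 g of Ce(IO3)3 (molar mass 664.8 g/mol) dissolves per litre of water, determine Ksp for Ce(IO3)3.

Ksp = 1.4e-10

Molar solubility s = (1.0 g/L) / (664.8 g/mol) = 1.50 × 10^-3 M.
Ce(IO3)3(s) <=> Ce^3+ + 3 IO3^-
For each mole of Ce(IO3)3 that dissolves: [Ce^3+] = s, [IO3^-] = 3s.
Ksp = [Ce^3+][IO3^-]^3
So Ksp = s × (3s)^3 = 27s^4
Ksp = 27 × (1.50 × 10^-3)^4 = 1.4 x 10^-10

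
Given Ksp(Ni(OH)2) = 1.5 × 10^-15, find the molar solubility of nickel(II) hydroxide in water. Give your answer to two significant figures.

s = 7.2 × 10^-6 M

Ni(OH)2(s) <=> Ni^2+ + 2 OH^-
Ksp = [Ni^2+][OH^-]^2
Let s = molar solubility. Then [Ni^2+] = s and [OH^-] = 2s.
Substituting: Ksp = s(2s)^2 = 4s^3
s^3 = 1.5 × 10^-15 / 4, so s = 7.2 x 10^-6 M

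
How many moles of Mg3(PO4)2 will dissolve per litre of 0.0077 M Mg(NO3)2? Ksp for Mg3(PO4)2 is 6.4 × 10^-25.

Mg3(PO4)2(s) <=> 3 Mg^2+ + 2 PO4^3-
Ksp = [Mg^2+]^3[PO4^3-]^2
Let s be the molar solubility in this solution. [Mg^2+] = 0.0077 + 3s ≈ 0.0077, [PO4^3-] = 2s (Ksp is small, so little additional dissolves).
Ksp ≈ (0.0077)^3 × (2s)^2
s = 5.9 × 10^-10 M
Check: 3s = 1.8 × 10^-9 ≪ 0.0077, so the approximation is valid.

s ≈ 5.9e-10 M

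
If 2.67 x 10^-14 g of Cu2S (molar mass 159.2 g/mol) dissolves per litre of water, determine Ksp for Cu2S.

Ksp = 1.89e-47

Molar solubility s = (2.67 × 10^-14 g/L) / (159.2 g/mol) = 1.677 x 10^-16 M.
Cu2S(s) <=> 2 Cu^+ + S^2-
With molar solubility s: [Cu^+] = 2s, [S^2-] = s.
Ksp = [Cu^+]^2[S^2-]
Substituting: Ksp = (2s)^2s = 4s^3
Ksp = 4 × (1.677 x 10^-16)^3 = 1.89 × 10^-47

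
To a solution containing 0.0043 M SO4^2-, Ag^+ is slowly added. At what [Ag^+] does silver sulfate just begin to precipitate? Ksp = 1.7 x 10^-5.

0.063 M

Ag2SO4(s) <=> 2 Ag^+(aq) + SO4^2-(aq)
Ksp = [Ag^+]^2[SO4^2-]
Precipitation begins when Q = Ksp. With [SO4^2-] = 0.0043 M:
1.7 x 10^-5 = (0.0043) × [Ag^+]^2
[Ag^+] = (1.7 x 10^-5 / 4.3 × 10^-3)^(1/2) = 6.3 x 10^-2 M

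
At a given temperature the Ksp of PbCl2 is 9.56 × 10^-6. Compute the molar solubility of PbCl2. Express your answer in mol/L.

PbCl2(s) ⇌ Pb^2+ + 2 Cl^-
Ksp = [Pb^2+][Cl^-]^2
If s mol/L of PbCl2 dissolves, [Pb^2+] = s and [Cl^-] = 2s.
Substituting: Ksp = s(2s)^2 = 4s^3
Solving, s = (9.56 × 10^-6/4)^(1/3) = 1.34 x 10^-2 M

1.34 × 10^-2 M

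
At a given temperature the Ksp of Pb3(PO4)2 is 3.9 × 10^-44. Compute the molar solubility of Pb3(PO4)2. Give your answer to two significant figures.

s = 8.2e-10 M

Pb3(PO4)2(s) ⇌ 3 Pb^2+ + 2 PO4^3-
Ksp = [Pb^2+]^3[PO4^3-]^2
If s mol/L of Pb3(PO4)2 dissolves, [Pb^2+] = 3s and [PO4^3-] = 2s.
Substituting: Ksp = (3s)^3(2s)^2 = 108s^5
s = (3.9 × 10^-44 / 108)^(1/5) = 8.2 × 10^-10 M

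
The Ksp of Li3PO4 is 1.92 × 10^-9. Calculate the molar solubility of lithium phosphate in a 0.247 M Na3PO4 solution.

s ≈ 6.60e-4 M

Li3PO4(s) ⇌ 3 Li^+(aq) + PO4^3-(aq)
Ksp = [Li^+]^3[PO4^3-]
Let s = moles of Li3PO4 that dissolve per litre. [Li^+] = 3s, [PO4^3-] = 0.247 + s ≈ 0.247 (common-ion effect: PO4^3- is already 0.247 M).
Ksp ≈ (3s)^3 × 0.247
s = 6.60 × 10^-4 M
Check: s = 6.6 × 10^-4 ≪ 0.247, so the approximation is valid.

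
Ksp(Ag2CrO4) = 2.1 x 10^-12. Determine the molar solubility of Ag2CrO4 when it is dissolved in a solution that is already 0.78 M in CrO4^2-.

s ≈ 8.2 × 10^-7 M

Ag2CrO4(s) ⇌ 2 Ag^+ + CrO4^2-
Ksp = [Ag^+]^2[CrO4^2-]
If s mol/L dissolves here, [Ag^+] = 2s, [CrO4^2-] = 0.78 + s ≈ 0.78 (Ksp is small, so little additional dissolves).
Ksp ≈ (2s)^2 × 0.78
s = 8.2 x 10^-7 M
Check: s = 8.2 x 10^-7 ≪ 0.78, so the approximation is valid.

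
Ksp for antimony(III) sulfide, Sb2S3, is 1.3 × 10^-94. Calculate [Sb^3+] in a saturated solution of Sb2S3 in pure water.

Sb2S3(s) ⇌ 2 Sb^3+(aq) + 3 S^2-(aq)
Ksp = [Sb^3+]^2[S^2-]^3
Let s = molar solubility. Then [Sb^3+] = 2s and [S^2-] = 3s.
Ksp = (2s)^2(3s)^3 = 108s^5
s^5 = 1.3 × 10^-94 / 108, so s = 6.55 × 10^-20 M
[Sb^3+] = 2s = 1.3 × 10^-19 M

[Sb^3+] ≈ 1.3e-19 M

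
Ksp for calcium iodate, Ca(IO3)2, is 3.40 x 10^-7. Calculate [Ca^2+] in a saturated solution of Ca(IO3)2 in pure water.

[Ca^2+] ≈ 4.40 x 10^-3 M

Ca(IO3)2(s) <=> Ca^2+(aq) + 2 IO3^-(aq)
Ksp = [Ca^2+][IO3^-]^2
If s mol/L of Ca(IO3)2 dissolves, [Ca^2+] = s and [IO3^-] = 2s.
Ksp = s(2s)^2 = 4s^3
Solving, s = (3.40 x 10^-7/4)^(1/3) = 4.397 x 10^-3 M
[Ca^2+] = s = 4.40 × 10^-3 M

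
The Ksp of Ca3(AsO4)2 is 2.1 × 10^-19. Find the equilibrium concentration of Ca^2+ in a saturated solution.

Ca3(AsO4)2(s) <=> 3 Ca^2+ + 2 AsO4^3-
Ksp = [Ca^2+]^3[AsO4^3-]^2
For each mole of Ca3(AsO4)2 that dissolves: [Ca^2+] = 3s, [AsO4^3-] = 2s.
Ksp = (3s)^3(2s)^2 = 108s^5
Solving, s = (2.1 × 10^-19/108)^(1/5) = 7.21 x 10^-5 M
[Ca^2+] = 3s = 2.2 × 10^-4 M

[Ca^2+] ≈ 2.2e-4 M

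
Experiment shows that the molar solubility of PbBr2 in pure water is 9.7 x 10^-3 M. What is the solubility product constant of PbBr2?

Ksp ≈ 3.7 × 10^-6

PbBr2(s) ⇌ Pb^2+ + 2 Br^-
If s mol/L of PbBr2 dissolves, [Pb^2+] = s and [Br^-] = 2s.
Ksp = [Pb^2+][Br^-]^2
So Ksp = s × (2s)^2 = 4s^3
With s = 9.7 x 10^-3: Ksp = 3.7 x 10^-6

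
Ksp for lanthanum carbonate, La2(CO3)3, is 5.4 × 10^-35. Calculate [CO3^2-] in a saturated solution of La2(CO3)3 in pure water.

[CO3^2-] ≈ 1.6 x 10^-7 M

La2(CO3)3(s) <=> 2 La^3+ + 3 CO3^2-
Ksp = [La^3+]^2[CO3^2-]^3
For each mole of La2(CO3)3 that dissolves: [La^3+] = 2s, [CO3^2-] = 3s.
So Ksp = (2s)^2 × (3s)^3 = 108s^5
Solving, s = (5.4 × 10^-35/108)^(1/5) = 5.49 × 10^-8 M
[CO3^2-] = 3s = 1.6 × 10^-7 M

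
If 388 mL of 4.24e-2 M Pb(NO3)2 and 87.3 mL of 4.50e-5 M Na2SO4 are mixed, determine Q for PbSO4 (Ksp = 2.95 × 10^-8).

Q ≈ 2.86e-7

Total volume = 388 + 87.3 = 475.3 mL.
[Pb^2+] = 4.24 x 10^-2 × (388/475.3) = 3.461 × 10^-2 M
[SO4^2-] = 4.50 × 10^-5 × (87.3/475.3) = 8.265 × 10^-6 M
PbSO4(s) <=> Pb^2+ + SO4^2-, so Q = [Pb^2+][SO4^2-]
Q = (3.461 × 10^-2)(8.265 x 10^-6) = 2.86 x 10^-7
Q > Ksp, so PbSO4 will precipitate.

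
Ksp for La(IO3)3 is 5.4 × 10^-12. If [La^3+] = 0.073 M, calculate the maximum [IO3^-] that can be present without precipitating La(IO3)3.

[IO3^-] = 4.2e-4 M

La(IO3)3(s) <=> La^3+(aq) + 3 IO3^-(aq)
Ksp = [La^3+][IO3^-]^3
Precipitation begins when Q = Ksp. With [La^3+] = 0.073 M:
5.4 × 10^-12 = (0.073) × [IO3^-]^3
[IO3^-] = (5.4 × 10^-12 / 7.3 x 10^-2)^(1/3) = 4.2 × 10^-4 M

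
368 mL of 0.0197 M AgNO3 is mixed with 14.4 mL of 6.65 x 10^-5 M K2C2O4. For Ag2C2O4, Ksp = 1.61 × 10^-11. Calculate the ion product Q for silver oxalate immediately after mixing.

Q = 9.00 × 10^-10

Total volume = 368 + 14.4 = 382.4 mL.
[Ag^+] = 1.97 × 10^-2 × (368/382.4) = 1.896 × 10^-2 M
[C2O4^2-] = 6.65 × 10^-5 × (14.4/382.4) = 2.504 x 10^-6 M
Ag2C2O4(s) ⇌ 2 Ag^+ + C2O4^2-, so Q = [Ag^+]^2[C2O4^2-]
Q = (1.896 x 10^-2)^2(2.504 x 10^-6) = 9.00 × 10^-10
Q > Ksp, so Ag2C2O4 will precipitate.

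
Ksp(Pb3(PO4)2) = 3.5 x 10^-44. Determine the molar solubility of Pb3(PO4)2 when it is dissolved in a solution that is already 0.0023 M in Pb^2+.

Pb3(PO4)2(s) ⇌ 3 Pb^2+ + 2 PO4^3-
Ksp = [Pb^2+]^3[PO4^3-]^2
If s mol/L dissolves here, [Pb^2+] = 0.0023 + 3s ≈ 0.0023, [PO4^3-] = 2s (Ksp is small, so little additional dissolves).
Ksp ≈ (0.0023)^3 × (2s)^2
s = 8.5 × 10^-19 M
Check: 3s = 2.5 × 10^-18 ≪ 0.0023, so the approximation is valid.

8.5e-19 M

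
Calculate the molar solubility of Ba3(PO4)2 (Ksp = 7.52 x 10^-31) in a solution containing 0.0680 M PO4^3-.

s = 1.82 × 10^-10 M

Ba3(PO4)2(s) ⇌ 3 Ba^2+(aq) + 2 PO4^3-(aq)
Ksp = [Ba^2+]^3[PO4^3-]^2
If s mol/L dissolves here, [Ba^2+] = 3s, [PO4^3-] = 0.0680 + 2s ≈ 0.0680 (Ksp is small, so little additional dissolves).
Ksp ≈ (3s)^3 × (0.0680)^2
s = 1.82 × 10^-10 M
Check: 2s = 3.6 × 10^-10 ≪ 0.0680, so the approximation is valid.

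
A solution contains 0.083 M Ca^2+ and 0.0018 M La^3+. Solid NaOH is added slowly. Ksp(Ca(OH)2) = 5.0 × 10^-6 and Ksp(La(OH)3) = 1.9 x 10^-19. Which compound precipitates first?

Each salt begins to precipitate when Q = Ksp, i.e. when [OH^-] reaches its threshold.
For Ca(OH)2: 5.0 × 10^-6 = 0.083 × [OH^-]^2  ⇒  [OH^-] = 7.8 x 10^-3 M.
For La(OH)3: 1.9 x 10^-19 = 0.0018 × [OH^-]^3  ⇒  [OH^-] = 4.7 × 10^-6 M.
The salt with the lower threshold [OH^-] precipitates first: La(OH)3.

La(OH)3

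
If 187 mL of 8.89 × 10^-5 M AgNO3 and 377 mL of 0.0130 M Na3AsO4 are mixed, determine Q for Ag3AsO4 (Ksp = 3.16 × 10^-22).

Total volume = 187 + 377 = 564 mL.
[Ag^+] = 8.89 × 10^-5 × (187/564) = 2.948 x 10^-5 M
[AsO4^3-] = 1.30 × 10^-2 × (377/564) = 8.690 × 10^-3 M
Ag3AsO4(s) ⇌ 3 Ag^+ + AsO4^3-, so Q = [Ag^+]^3[AsO4^3-]
Q = (2.948 × 10^-5)^3(8.690 x 10^-3) = 2.23 x 10^-16
Q > Ksp, so Ag3AsO4 will precipitate.

2.23 × 10^-16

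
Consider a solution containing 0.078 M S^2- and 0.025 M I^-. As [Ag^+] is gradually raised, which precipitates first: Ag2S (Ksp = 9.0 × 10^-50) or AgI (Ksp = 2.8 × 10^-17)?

Each salt begins to precipitate when Q = Ksp, i.e. when [Ag^+] reaches its threshold.
For Ag2S: 9.0 × 10^-50 = 0.078 × [Ag^+]^2  ⇒  [Ag^+] = 1.1 x 10^-24 M.
For AgI: 2.8 × 10^-17 = 0.025 × [Ag^+]  ⇒  [Ag^+] = 1.1 x 10^-15 M.
The salt with the lower threshold [Ag^+] precipitates first: Ag2S.

Ag2S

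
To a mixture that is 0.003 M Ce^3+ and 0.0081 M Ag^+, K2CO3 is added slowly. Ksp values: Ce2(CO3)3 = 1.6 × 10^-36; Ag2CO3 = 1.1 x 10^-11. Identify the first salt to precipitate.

Each salt begins to precipitate when Q = Ksp, i.e. when [CO3^2-] reaches its threshold.
For Ce2(CO3)3: 1.6 × 10^-36 = (0.003)^2 × [CO3^2-]^3  ⇒  [CO3^2-] = 5.6 × 10^-11 M.
For Ag2CO3: 1.1 x 10^-11 = (0.0081)^2 × [CO3^2-]  ⇒  [CO3^2-] = 1.7 x 10^-7 M.
The salt with the lower threshold [CO3^2-] precipitates first: Ce2(CO3)3.

Ce2(CO3)3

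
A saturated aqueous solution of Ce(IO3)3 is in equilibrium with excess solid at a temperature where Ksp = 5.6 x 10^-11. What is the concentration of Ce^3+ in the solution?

[Ce^3+] ≈ 1.2e-3 M

Ce(IO3)3(s) <=> Ce^3+ + 3 IO3^-
Ksp = [Ce^3+][IO3^-]^3
Let s = molar solubility. Then [Ce^3+] = s and [IO3^-] = 3s.
So Ksp = s × (3s)^3 = 27s^4
s = (5.6 x 10^-11 / 27)^(1/4) = 1.20 x 10^-3 M
[Ce^3+] = s = 1.2 × 10^-3 M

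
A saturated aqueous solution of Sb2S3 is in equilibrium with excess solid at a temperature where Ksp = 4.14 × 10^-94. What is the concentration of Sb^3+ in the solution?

Sb2S3(s) <=> 2 Sb^3+ + 3 S^2-
Ksp = [Sb^3+]^2[S^2-]^3
If s mol/L of Sb2S3 dissolves, [Sb^3+] = 2s and [S^2-] = 3s.
Substituting: Ksp = (2s)^2(3s)^3 = 108s^5
s = (4.14 × 10^-94 / 108)^(1/5) = 8.255 × 10^-20 M
[Sb^3+] = 2s = 1.65 × 10^-19 M

1.65 × 10^-19 M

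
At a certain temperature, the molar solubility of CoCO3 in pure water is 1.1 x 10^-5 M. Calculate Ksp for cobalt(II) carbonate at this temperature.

CoCO3(s) ⇌ Co^2+ + CO3^2-
Let s = molar solubility. Then [Co^2+] = s and [CO3^2-] = s.
Ksp = [Co^2+][CO3^2-]
Ksp = (s)(s) = s^2
With s = 1.1 × 10^-5: Ksp = 1.2 × 10^-10

1.2 x 10^-10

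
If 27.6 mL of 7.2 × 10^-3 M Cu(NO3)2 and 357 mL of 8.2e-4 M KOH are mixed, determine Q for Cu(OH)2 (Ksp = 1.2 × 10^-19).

Q = 3.0 × 10^-10

Total volume = 27.6 + 357 = 384.6 mL.
[Cu^2+] = 7.2 × 10^-3 × (27.6/384.6) = 5.17 × 10^-4 M
[OH^-] = 8.2 × 10^-4 × (357/384.6) = 7.61 × 10^-4 M
Cu(OH)2(s) ⇌ Cu^2+(aq) + 2 OH^-(aq), so Q = [Cu^2+][OH^-]^2
Q = (5.17 × 10^-4)(7.61 × 10^-4)^2 = 3.0 x 10^-10
Q > Ksp, so Cu(OH)2 will precipitate.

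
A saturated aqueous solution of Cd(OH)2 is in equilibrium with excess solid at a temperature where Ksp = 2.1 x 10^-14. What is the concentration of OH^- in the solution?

Cd(OH)2(s) <=> Cd^2+(aq) + 2 OH^-(aq)
Ksp = [Cd^2+][OH^-]^2
With molar solubility s: [Cd^2+] = s, [OH^-] = 2s.
So Ksp = s × (2s)^2 = 4s^3
s^3 = 2.1 x 10^-14 / 4, so s = 1.74 × 10^-5 M
[OH^-] = 2s = 3.5 x 10^-5 M

[OH^-] = 3.5e-5 M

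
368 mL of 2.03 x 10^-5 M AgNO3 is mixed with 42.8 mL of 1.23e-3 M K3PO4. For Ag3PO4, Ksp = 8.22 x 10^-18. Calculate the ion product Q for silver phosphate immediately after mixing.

Total volume = 368 + 42.8 = 410.8 mL.
[Ag^+] = 2.03 x 10^-5 × (368/410.8) = 1.819 x 10^-5 M
[PO4^3-] = 1.23 × 10^-3 × (42.8/410.8) = 1.281 × 10^-4 M
Ag3PO4(s) <=> 3 Ag^+ + PO4^3-, so Q = [Ag^+]^3[PO4^3-]
Q = (1.819 × 10^-5)^3(1.281 × 10^-4) = 7.71 × 10^-19
Q < Ksp, so no precipitate of Ag3PO4 forms.

Q ≈ 7.71e-19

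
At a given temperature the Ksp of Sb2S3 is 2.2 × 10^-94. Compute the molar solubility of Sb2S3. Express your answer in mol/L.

s = 7.3e-20 M

Sb2S3(s) ⇌ 2 Sb^3+(aq) + 3 S^2-(aq)
Ksp = [Sb^3+]^2[S^2-]^3
With molar solubility s: [Sb^3+] = 2s, [S^2-] = 3s.
Ksp = (2s)^2(3s)^3 = 108s^5
Solving, s = (2.2 × 10^-94/108)^(1/5) = 7.3 × 10^-20 M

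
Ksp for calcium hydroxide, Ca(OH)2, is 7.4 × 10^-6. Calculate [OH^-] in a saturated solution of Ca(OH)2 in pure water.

[OH^-] = 2.5e-2 M

Ca(OH)2(s) ⇌ Ca^2+ + 2 OH^-
Ksp = [Ca^2+][OH^-]^2
If s mol/L of Ca(OH)2 dissolves, [Ca^2+] = s and [OH^-] = 2s.
Substituting: Ksp = s(2s)^2 = 4s^3
Solving, s = (7.4 × 10^-6/4)^(1/3) = 1.23 × 10^-2 M
[OH^-] = 2s = 2.5 × 10^-2 M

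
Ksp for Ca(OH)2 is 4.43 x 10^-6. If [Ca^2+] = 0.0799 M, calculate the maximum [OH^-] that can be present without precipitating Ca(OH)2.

Ca(OH)2(s) ⇌ Ca^2+(aq) + 2 OH^-(aq)
Ksp = [Ca^2+][OH^-]^2
Precipitation begins when Q = Ksp. With [Ca^2+] = 0.0799 M:
4.43 x 10^-6 = (0.0799) × [OH^-]^2
[OH^-] = (4.43 x 10^-6 / 7.99 × 10^-2)^(1/2) = 7.45 × 10^-3 M

[OH^-] = 7.45e-3 M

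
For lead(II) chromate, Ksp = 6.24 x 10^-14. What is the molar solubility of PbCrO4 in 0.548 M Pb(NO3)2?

s ≈ 1.14 × 10^-13 M

PbCrO4(s) ⇌ Pb^2+(aq) + CrO4^2-(aq)
Ksp = [Pb^2+][CrO4^2-]
Let s be the molar solubility in this solution. [Pb^2+] = 0.548 + s ≈ 0.548, [CrO4^2-] = s (common-ion effect: Pb^2+ is already 0.548 M).
Ksp ≈ 0.548 × s
s = 1.14 × 10^-13 M
Check: s = 1.1 × 10^-13 ≪ 0.548, so the approximation is valid.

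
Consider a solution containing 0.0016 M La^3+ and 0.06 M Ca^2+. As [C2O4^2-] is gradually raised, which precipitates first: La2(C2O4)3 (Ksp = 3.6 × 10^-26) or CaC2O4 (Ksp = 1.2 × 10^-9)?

Each salt begins to precipitate when Q = Ksp, i.e. when [C2O4^2-] reaches its threshold.
For La2(C2O4)3: 3.6 × 10^-26 = (0.0016)^2 × [C2O4^2-]^3  ⇒  [C2O4^2-] = 2.4 × 10^-7 M.
For CaC2O4: 1.2 × 10^-9 = 0.06 × [C2O4^2-]  ⇒  [C2O4^2-] = 2.0 × 10^-8 M.
The salt with the lower threshold [C2O4^2-] precipitates first: CaC2O4.

CaC2O4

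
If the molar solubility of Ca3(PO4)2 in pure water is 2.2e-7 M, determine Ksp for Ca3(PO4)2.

Ksp ≈ 5.6 x 10^-32

Ca3(PO4)2(s) ⇌ 3 Ca^2+(aq) + 2 PO4^3-(aq)
Let s = molar solubility. Then [Ca^2+] = 3s and [PO4^3-] = 2s.
Ksp = [Ca^2+]^3[PO4^3-]^2
Ksp = (3s)^3(2s)^2 = 108s^5
Ksp = 108 × (2.2 x 10^-7)^5 = 5.6 × 10^-32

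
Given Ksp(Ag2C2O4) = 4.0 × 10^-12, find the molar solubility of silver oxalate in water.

s = 1.0 × 10^-4 M

Ag2C2O4(s) <=> 2 Ag^+(aq) + C2O4^2-(aq)
Ksp = [Ag^+]^2[C2O4^2-]
With molar solubility s: [Ag^+] = 2s, [C2O4^2-] = s.
So Ksp = (2s)^2 × s = 4s^3
s^3 = 4.0 × 10^-12 / 4, so s = 1.0 × 10^-4 M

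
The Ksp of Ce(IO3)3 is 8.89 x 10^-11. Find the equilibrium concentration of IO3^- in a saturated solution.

[IO3^-] = 4.04 x 10^-3 M

Ce(IO3)3(s) ⇌ Ce^3+ + 3 IO3^-
Ksp = [Ce^3+][IO3^-]^3
With molar solubility s: [Ce^3+] = s, [IO3^-] = 3s.
Ksp = s(3s)^3 = 27s^4
s = (8.89 x 10^-11 / 27)^(1/4) = 1.347 × 10^-3 M
[IO3^-] = 3s = 4.04 x 10^-3 M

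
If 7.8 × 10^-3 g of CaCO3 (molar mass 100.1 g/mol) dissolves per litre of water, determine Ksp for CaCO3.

Ksp = 6.1e-9

Molar solubility s = (7.8 × 10^-3 g/L) / (100.1 g/mol) = 7.79 × 10^-5 M.
CaCO3(s) <=> Ca^2+ + CO3^2-
For each mole of CaCO3 that dissolves: [Ca^2+] = s, [CO3^2-] = s.
Ksp = [Ca^2+][CO3^2-]
Ksp = s^2
Ksp = (7.79 × 10^-5)^2 = 6.1 x 10^-9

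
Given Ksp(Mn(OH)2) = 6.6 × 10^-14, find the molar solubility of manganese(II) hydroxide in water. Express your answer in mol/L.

s ≈ 2.5 x 10^-5 M

Mn(OH)2(s) <=> Mn^2+ + 2 OH^-
Ksp = [Mn^2+][OH^-]^2
If s mol/L of Mn(OH)2 dissolves, [Mn^2+] = s and [OH^-] = 2s.
So Ksp = s × (2s)^2 = 4s^3
s^3 = 6.6 × 10^-14 / 4, so s = 2.5 × 10^-5 M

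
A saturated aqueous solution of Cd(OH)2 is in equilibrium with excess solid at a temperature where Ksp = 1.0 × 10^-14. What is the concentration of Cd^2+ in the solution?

Cd(OH)2(s) <=> Cd^2+(aq) + 2 OH^-(aq)
Ksp = [Cd^2+][OH^-]^2
For each mole of Cd(OH)2 that dissolves: [Cd^2+] = s, [OH^-] = 2s.
Substituting: Ksp = s(2s)^2 = 4s^3
s = (1.0 × 10^-14 / 4)^(1/3) = 1.36 × 10^-5 M
[Cd^2+] = s = 1.4 x 10^-5 M

[Cd^2+] = 1.4 × 10^-5 M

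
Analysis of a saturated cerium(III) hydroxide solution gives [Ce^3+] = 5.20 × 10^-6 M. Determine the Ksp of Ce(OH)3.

Ce(OH)3(s) ⇌ Ce^3+ + 3 OH^-
Stoichiometry gives [OH^-] = (3/1)[Ce^3+] = 1.560 × 10^-5 M.
Ksp = [Ce^3+][OH^-]^3
Ksp = 5.20 × 10^-6 × (1.560 x 10^-5)^3 = 1.97 × 10^-20

Ksp = 1.97 × 10^-20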